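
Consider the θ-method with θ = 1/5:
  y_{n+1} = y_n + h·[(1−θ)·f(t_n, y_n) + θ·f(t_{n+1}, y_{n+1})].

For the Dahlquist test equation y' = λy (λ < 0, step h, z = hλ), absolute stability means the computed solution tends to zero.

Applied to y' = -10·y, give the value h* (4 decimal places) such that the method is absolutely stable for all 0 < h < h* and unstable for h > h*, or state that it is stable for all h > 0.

(-3.3333,0); λ=-10 ⇒ h* = (10/3)/10 = 0.3333.

Set f=λy, z=hλ:
  y_{n+1} = y_n + z·[4/5·y_n + 1/5·y_{n+1}] ⇒ (1 − 1/5z)y_{n+1} = (1 + 4/5z)y_n
  R(z) = (1 + 4/5z)/(1 − 1/5z).

Boundary: |R(x)|=1, x<0.
x=-1.54: |R|=0.1774
R=−1: 1+4/5x = −1+1/5x ⇒ -3/5x=2 ⇒ x=2/(-3/5)=-3.3333
Confirm numerically:
  x=-2.432: |R|=0.63617 <1
  x=-1.758: |R|=0.30068 <1
  x=-1.653: |R|=0.24230 <1
  x=-3.754: |R|=1.14416 >1
  x=-3.602: |R|=1.09370 >1
Interval (-3.3333, 0).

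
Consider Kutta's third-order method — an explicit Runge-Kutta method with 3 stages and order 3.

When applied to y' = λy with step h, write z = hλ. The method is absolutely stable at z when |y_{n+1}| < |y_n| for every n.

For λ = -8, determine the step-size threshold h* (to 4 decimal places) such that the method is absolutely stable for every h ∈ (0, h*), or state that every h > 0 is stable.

Set f=λy, z=hλ:
  order 3, 3-stage ⇒ R(z)=1+z+z^2/2+z^3/6
  (e.g. R(-0.99)=0.33833, |R|=0.33833)

Solve |R(x)|<1 on ℝ⁻.
x=-0.99: |R|=0.3383
|R(-2.69)|=1.3161 |R(-1.79)|=0.1438 |R(-1.75)|=0.1120
Bisect:
  x_lo=-3.3927 |R|=3.1461  x_hi=-0.0783 |R|=0.9247
  mid=-1.73550 |R|=0.10073 →hi
  mid=-2.56410 |R|=1.08646 →lo
  mid=-2.14980 |R|=0.49491 →hi
  mid=-2.35695 |R|=0.76157 →hi
  mid=-2.46053 |R|=0.91618 →hi
  mid=-2.51231 |R|=0.99929 →hi
  mid=-2.53821 |R|=1.04236 →lo
  mid=-2.52526 |R|=1.02070 →lo
  ...
  [-2.51292,-2.51272] ⇒ x*=-2.5127
Interval (-2.5127, 0).

(-2.5127,0); λ=-8 ⇒ h* = 0.3141.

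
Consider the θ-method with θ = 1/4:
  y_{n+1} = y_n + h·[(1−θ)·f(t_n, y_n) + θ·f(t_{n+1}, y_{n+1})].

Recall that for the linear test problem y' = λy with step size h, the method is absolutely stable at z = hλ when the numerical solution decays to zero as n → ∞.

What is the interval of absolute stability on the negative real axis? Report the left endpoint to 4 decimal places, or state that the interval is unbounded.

(-4.0000, 0).

With y'=λy (z=hλ):
  y_{n+1} = y_n + z·[3/4·y_n + 1/4·y_{n+1}] ⇒ (1 − 1/4z)y_{n+1} = (1 + 3/4z)y_n
  so R(z) = (1 + 3/4z)/(1 − 1/4z).

Solve |R(x)|<1 on ℝ⁻.
x=-1.32: |R|=0.0075
R=−1: 1+3/4x = −1+1/4x ⇒ -1/2x=2 ⇒ x=2/(-1/2)=-4.0000
Confirm numerically:
  x=-3.648: |R|=0.90795 <1
  x=-2.717: |R|=0.61798 <1
  x=-2.595: |R|=0.57392 <1
  x=-4.287: |R|=1.06927 >1
  x=-4.118: |R|=1.02907 >1
  x=-4.028: |R|=1.00698 >1
Interval (-4.0000, 0).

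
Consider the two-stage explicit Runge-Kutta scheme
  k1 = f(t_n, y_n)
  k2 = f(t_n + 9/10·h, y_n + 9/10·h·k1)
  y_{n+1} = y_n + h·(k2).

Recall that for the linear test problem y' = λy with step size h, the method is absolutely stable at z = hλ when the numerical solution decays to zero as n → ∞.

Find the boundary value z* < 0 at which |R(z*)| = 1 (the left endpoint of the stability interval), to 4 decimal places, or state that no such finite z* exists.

z* = -1.1111.

Set f=λy, z=hλ:
  k1=λy_n ⇒ h·k1=z·y_n;  k2=λ(1+9/10z)y_n ⇒ h·k2=z(1+9/10z)y_n
  y_{n+1}/y_n = 1 + z(1+9/10z) = 1 + z + 9/10z²
  so R(z) = 1 + z + 9/10z².

Find x<0 with |R(x)|<1.
x=-0.89: |R|=0.8229
R=1: x+9/10x²=0 ⇒ x=−10/9=-1.1111; min R=1−1/(4·9/10)=0.7222>−1
Confirm numerically:
  x=-0.973: |R|=0.87906 <1
  x=-0.921: |R|=0.84242 <1
  x=-0.556: |R|=0.72222 <1
  x=-1.684: |R|=1.86827 >1
  x=-1.284: |R|=1.19979 >1
Interval (-1.1111, 0).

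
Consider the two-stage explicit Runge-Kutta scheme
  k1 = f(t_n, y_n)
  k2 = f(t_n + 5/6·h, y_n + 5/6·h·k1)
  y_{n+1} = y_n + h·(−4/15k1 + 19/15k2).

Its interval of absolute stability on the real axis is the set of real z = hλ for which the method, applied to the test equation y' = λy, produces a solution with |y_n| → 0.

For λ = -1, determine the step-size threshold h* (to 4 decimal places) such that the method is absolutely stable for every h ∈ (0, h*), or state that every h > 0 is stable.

(-0.9474,0); λ=-1 ⇒ h* = (18/19)/1 = 0.9474.

Test eqn y'=λy, z=hλ:
  k1=λy_n ⇒ h·k1=z·y_n;  k2=λ(1+5/6z)y_n ⇒ h·k2=z(1+5/6z)y_n
  y_{n+1}/y_n = 1 − 4/15z + 19/15z(1+5/6z) = 1 + z + 19/18z²
  so R(z) = 1 + z + 19/18z².

Find x<0 with |R(x)|<1.
x=-1.5: |R|=1.8750
R=1: x+19/18x²=0 ⇒ x=−18/19=-0.9474; min R=1−1/(4·19/18)=0.7632>−1
Confirm numerically:
  x=-0.833: |R|=0.89944 <1
  x=-0.469: |R|=0.76318 <1
  x=-0.412: |R|=0.76717 <1
  x=-1.359: |R|=1.59049 >1
  x=-1.326: |R|=1.52996 >1
  x=-1.129: |R|=1.21645 >1
So |R|<1 on (-0.9474, 0).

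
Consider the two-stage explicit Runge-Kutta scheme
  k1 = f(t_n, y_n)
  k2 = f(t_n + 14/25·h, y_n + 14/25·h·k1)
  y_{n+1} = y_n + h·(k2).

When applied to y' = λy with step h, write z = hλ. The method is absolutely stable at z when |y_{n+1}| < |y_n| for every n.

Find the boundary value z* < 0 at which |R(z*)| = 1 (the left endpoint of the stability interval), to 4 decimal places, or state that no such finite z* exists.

left endpoint -1.7857.

Set f=λy, z=hλ:
  k1=λy_n ⇒ h·k1=z·y_n;  k2=λ(1+14/25z)y_n ⇒ h·k2=z(1+14/25z)y_n
  y_{n+1}/y_n = 1 + z(1+14/25z) = 1 + z + 14/25z²
  so R(z) = 1 + z + 14/25z².

Need |R(x)|<1, x<0.
x=-0.41: |R|=0.6841
R=1: x+14/25x²=0 ⇒ x=−25/14=-1.7857; min R=1−1/(4·14/25)=0.5536>−1
Confirm numerically:
  x=-1.706: |R|=0.92384 <1
  x=-1.288: |R|=0.64101 <1
  x=-0.789: |R|=0.55961 <1
  x=-2.383: |R|=1.79707 >1
  x=-2.325: |R|=1.70215 >1
  x=-1.850: |R|=1.06660 >1
So |R|<1 on (-1.7857, 0).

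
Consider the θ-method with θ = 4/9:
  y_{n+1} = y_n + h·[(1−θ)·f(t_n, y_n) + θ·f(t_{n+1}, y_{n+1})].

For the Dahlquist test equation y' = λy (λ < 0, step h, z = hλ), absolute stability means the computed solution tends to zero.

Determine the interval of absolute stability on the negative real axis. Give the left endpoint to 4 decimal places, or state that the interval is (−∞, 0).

z∈(-18.0000,0).

Test eqn y'=λy, z=hλ:
  y_{n+1} = y_n + z·[5/9·y_n + 4/9·y_{n+1}] ⇒ (1 − 4/9z)y_{n+1} = (1 + 5/9z)y_n
  Hence R(z) = (1 + 5/9z)/(1 − 4/9z).

Find x<0 with |R(x)|<1.
x=-0.64: |R|=0.5017
R=−1: 1+5/9x = −1+4/9x ⇒ -1/9x=2 ⇒ x=2/(-1/9)=-18.0000
Confirm numerically:
  x=-15.637: |R|=0.96697 <1
  x=-10.697: |R|=0.85898 <1
  x=-8.571: |R|=0.78216 <1
  x=-18.480: |R|=1.00579 >1
  x=-18.139: |R|=1.00170 >1
So |R|<1 on (-18.0000, 0).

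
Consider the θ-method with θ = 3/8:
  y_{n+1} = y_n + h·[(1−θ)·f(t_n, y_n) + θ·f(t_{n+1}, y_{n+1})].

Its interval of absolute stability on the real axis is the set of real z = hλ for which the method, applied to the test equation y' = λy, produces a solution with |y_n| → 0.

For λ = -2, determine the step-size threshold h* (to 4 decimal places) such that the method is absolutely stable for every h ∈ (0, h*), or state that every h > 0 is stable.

With y'=λy (z=hλ):
  y_{n+1} = y_n + z·[5/8·y_n + 3/8·y_{n+1}] ⇒ (1 − 3/8z)y_{n+1} = (1 + 5/8z)y_n
  ⇒ R(z) = (1 + 5/8z)/(1 − 3/8z).

Find x<0 with |R(x)|<1.
x=-0.46: |R|=0.6077
R=−1: 1+5/8x = −1+3/8x ⇒ -1/4x=2 ⇒ x=2/(-1/4)=-8.0000
Confirm numerically:
  x=-5.345: |R|=0.77907 <1
  x=-5.163: |R|=0.75844 <1
  x=-5.074: |R|=0.74800 <1
  x=-5.008: |R|=0.74010 <1
  x=-8.551: |R|=1.03275 >1
  x=-8.349: |R|=1.02112 >1
  x=-8.028: |R|=1.00175 >1
So |R|<1 on (-8.0000, 0).

(-8.0000,0); λ=-2 ⇒ h* = (8)/2 = 4.0000.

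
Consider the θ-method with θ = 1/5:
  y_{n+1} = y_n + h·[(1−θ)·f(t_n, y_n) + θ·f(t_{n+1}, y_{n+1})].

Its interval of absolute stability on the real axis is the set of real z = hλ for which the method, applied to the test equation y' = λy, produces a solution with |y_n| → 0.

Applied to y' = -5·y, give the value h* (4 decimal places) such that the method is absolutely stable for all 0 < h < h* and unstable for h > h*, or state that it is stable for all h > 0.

(-3.3333,0); λ=-5 ⇒ h* = (10/3)/5 = 0.6667.

Set f=λy, z=hλ:
  y_{n+1} = y_n + z·[4/5·y_n + 1/5·y_{n+1}] ⇒ (1 − 1/5z)y_{n+1} = (1 + 4/5z)y_n
  R(z) = (1 + 4/5z)/(1 − 1/5z).

Solve |R(x)|<1 on ℝ⁻.
x=-1.27: |R|=0.0128
R=−1: 1+4/5x = −1+1/5x ⇒ -3/5x=2 ⇒ x=2/(-3/5)=-3.3333
Confirm numerically:
  x=-2.097: |R|=0.47738 <1
  x=-2.065: |R|=0.46143 <1
  x=-1.909: |R|=0.38153 <1
  x=-1.481: |R|=0.14257 <1
  x=-3.879: |R|=1.18437 >1
  x=-3.500: |R|=1.05882 >1
  x=-3.418: |R|=1.03017 >1
Interval (-3.3333, 0).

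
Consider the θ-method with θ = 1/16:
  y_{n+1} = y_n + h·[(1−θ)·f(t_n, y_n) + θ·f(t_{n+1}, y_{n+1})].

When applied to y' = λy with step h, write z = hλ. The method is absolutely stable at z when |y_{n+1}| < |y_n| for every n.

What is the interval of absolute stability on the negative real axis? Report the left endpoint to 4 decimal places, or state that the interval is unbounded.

(-2.2857, 0).

Test eqn y'=λy, z=hλ:
  y_{n+1} = y_n + z·[15/16·y_n + 1/16·y_{n+1}] ⇒ (1 − 1/16z)y_{n+1} = (1 + 15/16z)y_n
  R(z) = (1 + 15/16z)/(1 − 1/16z).

Boundary: |R(x)|=1, x<0.
x=-1.48: |R|=0.3547
R=−1: 1+15/16x = −1+1/16x ⇒ -7/8x=2 ⇒ x=2/(-7/8)=-2.2857
Confirm numerically:
  x=-1.930: |R|=0.72225 <1
  x=-1.793: |R|=0.61232 <1
  x=-1.783: |R|=0.60423 <1
  x=-2.822: |R|=1.39889 >1
  x=-2.424: |R|=1.10508 >1
Interval (-2.2857, 0).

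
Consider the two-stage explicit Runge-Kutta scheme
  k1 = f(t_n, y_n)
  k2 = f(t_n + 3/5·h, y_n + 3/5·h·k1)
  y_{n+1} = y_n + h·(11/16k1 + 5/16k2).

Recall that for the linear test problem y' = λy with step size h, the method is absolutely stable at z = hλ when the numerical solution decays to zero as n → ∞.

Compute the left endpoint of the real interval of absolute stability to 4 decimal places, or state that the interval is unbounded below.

Test eqn y'=λy, z=hλ:
  k1=λy_n ⇒ h·k1=z·y_n;  k2=λ(1+3/5z)y_n ⇒ h·k2=z(1+3/5z)y_n
  y_{n+1}/y_n = 1 + 11/16z + 5/16z(1+3/5z) = 1 + z + 3/16z²
  R(z) = 1 + z + 3/16z².

Solve |R(x)|<1 on ℝ⁻.
x=-0.76: |R|=0.3483
R=1: x+3/16x²=0 ⇒ x=−16/3=-5.3333; min R=1−1/(4·3/16)=-0.3333>−1
Confirm numerically:
  x=-5.229: |R|=0.89771 <1
  x=-4.010: |R|=0.00502 <1
  x=-3.824: |R|=0.08219 <1
  x=-2.865: |R|=0.32596 <1
  x=-5.859: |R|=1.57748 >1
  x=-5.398: |R|=1.06545 >1
So |R|<1 on (-5.3333, 0).

left endpoint -5.3333.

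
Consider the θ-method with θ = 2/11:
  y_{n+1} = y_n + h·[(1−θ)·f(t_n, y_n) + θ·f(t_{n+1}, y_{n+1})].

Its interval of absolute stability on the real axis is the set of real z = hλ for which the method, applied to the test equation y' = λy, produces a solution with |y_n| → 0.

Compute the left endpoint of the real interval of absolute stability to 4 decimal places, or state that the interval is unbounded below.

left endpoint -3.1429.

Test eqn y'=λy, z=hλ:
  y_{n+1} = y_n + z·[9/11·y_n + 2/11·y_{n+1}] ⇒ (1 − 2/11z)y_{n+1} = (1 + 9/11z)y_n
  Hence R(z) = (1 + 9/11z)/(1 − 2/11z).

Solve |R(x)|<1 on ℝ⁻.
x=-0.5: |R|=0.5417
R=−1: 1+9/11x = −1+2/11x ⇒ -7/11x=2 ⇒ x=2/(-7/11)=-3.1429
Confirm numerically:
  x=-3.023: |R|=0.95078 <1
  x=-2.445: |R|=0.69257 <1
  x=-2.220: |R|=0.58161 <1
  x=-3.555: |R|=1.15930 >1
  x=-3.517: |R|=1.14523 >1
  x=-3.307: |R|=1.06523 >1
Interval (-3.1429, 0).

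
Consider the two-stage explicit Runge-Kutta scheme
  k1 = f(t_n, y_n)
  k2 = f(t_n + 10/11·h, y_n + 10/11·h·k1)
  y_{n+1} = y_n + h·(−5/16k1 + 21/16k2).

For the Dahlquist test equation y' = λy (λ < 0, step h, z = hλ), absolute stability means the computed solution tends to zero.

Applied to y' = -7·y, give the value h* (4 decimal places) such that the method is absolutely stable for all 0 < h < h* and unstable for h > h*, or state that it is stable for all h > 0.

(-0.8381,0); λ=-7 ⇒ h* = (88/105)/7 = 0.1197.

On y'=λy, z=hλ:
  k1=λy_n ⇒ h·k1=z·y_n;  k2=λ(1+10/11z)y_n ⇒ h·k2=z(1+10/11z)y_n
  y_{n+1}/y_n = 1 − 5/16z + 21/16z(1+10/11z) = 1 + z + 105/88z²
  ⇒ R(z) = 1 + z + 105/88z².

Solve |R(x)|<1 on ℝ⁻.
x=-1.28: |R|=1.6749
R=1: x+105/88x²=0 ⇒ x=−88/105=-0.8381; min R=1−1/(4·105/88)=0.7905>−1
Confirm numerically:
  x=-0.692: |R|=0.87937 <1
  x=-0.640: |R|=0.84873 <1
  x=-0.607: |R|=0.83263 <1
  x=-1.215: |R|=1.54640 >1
  x=-1.060: |R|=1.28066 >1
  x=-0.995: |R|=1.18628 >1
So |R|<1 on (-0.8381, 0).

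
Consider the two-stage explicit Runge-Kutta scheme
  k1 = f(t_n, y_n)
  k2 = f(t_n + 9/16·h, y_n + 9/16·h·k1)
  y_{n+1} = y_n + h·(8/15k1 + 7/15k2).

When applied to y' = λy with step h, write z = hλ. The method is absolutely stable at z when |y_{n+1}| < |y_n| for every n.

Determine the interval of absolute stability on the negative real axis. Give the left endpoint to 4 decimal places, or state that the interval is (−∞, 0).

(-3.8095, 0).

Test eqn y'=λy, z=hλ:
  k1=λy_n ⇒ h·k1=z·y_n;  k2=λ(1+9/16z)y_n ⇒ h·k2=z(1+9/16z)y_n
  y_{n+1}/y_n = 1 + 8/15z + 7/15z(1+9/16z) = 1 + z + 21/80z²
  R(z) = 1 + z + 21/80z².

Need |R(x)|<1, x<0.
x=-0.68: |R|=0.4414
R=1: x+21/80x²=0 ⇒ x=−80/21=-3.8095; min R=1−1/(4·21/80)=0.0476>−1
Confirm numerically:
  x=-3.252: |R|=0.52407 <1
  x=-3.035: |R|=0.38295 <1
  x=-2.703: |R|=0.21488 <1
  x=-4.382: |R|=1.65851 >1
  x=-4.288: |R|=1.53857 >1
Stable set (-3.8095, 0).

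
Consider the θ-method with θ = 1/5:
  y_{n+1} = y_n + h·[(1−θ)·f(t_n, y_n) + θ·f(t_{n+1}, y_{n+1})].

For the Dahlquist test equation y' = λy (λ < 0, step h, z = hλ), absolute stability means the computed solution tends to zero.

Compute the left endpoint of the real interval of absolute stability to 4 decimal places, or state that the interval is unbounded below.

Test eqn y'=λy, z=hλ:
  y_{n+1} = y_n + z·[4/5·y_n + 1/5·y_{n+1}] ⇒ (1 − 1/5z)y_{n+1} = (1 + 4/5z)y_n
  R(z) = (1 + 4/5z)/(1 − 1/5z).

Boundary: |R(x)|=1, x<0.
x=-0.8: |R|=0.3103
R=−1: 1+4/5x = −1+1/5x ⇒ -3/5x=2 ⇒ x=2/(-3/5)=-3.3333
Confirm numerically:
  x=-3.125: |R|=0.92308 <1
  x=-2.204: |R|=0.52971 <1
  x=-2.056: |R|=0.45692 <1
  x=-3.673: |R|=1.11749 >1
  x=-3.583: |R|=1.08727 >1
  x=-3.406: |R|=1.02593 >1
Interval (-3.3333, 0).

left endpoint -3.3333.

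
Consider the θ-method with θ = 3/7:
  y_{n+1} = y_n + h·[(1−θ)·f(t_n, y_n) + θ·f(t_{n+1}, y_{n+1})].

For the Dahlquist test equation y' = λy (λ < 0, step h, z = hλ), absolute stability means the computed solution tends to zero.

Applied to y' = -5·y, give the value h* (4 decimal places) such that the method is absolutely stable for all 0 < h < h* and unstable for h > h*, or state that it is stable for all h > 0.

On y'=λy, z=hλ:
  y_{n+1} = y_n + z·[4/7·y_n + 3/7·y_{n+1}] ⇒ (1 − 3/7z)y_{n+1} = (1 + 4/7z)y_n
  so R(z) = (1 + 4/7z)/(1 − 3/7z).

Boundary: |R(x)|=1, x<0.
x=-0.72: |R|=0.4498
R=−1: 1+4/7x = −1+3/7x ⇒ -1/7x=2 ⇒ x=2/(-1/7)=-14.0000
Confirm numerically:
  x=-10.726: |R|=0.91643 <1
  x=-10.065: |R|=0.89421 <1
  x=-9.165: |R|=0.85983 <1
  x=-7.634: |R|=0.78710 <1
  x=-14.198: |R|=1.00399 >1
  x=-14.023: |R|=1.00047 >1
So |R|<1 on (-14.0000, 0).

(-14.0000,0); λ=-5 ⇒ h* = (14)/5 = 2.8000.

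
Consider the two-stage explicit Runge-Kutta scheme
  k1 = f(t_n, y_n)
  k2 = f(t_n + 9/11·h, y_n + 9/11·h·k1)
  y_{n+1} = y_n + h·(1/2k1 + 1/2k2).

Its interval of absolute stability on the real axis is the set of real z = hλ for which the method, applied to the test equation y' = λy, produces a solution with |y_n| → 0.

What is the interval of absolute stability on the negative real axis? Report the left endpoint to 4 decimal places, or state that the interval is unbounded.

z∈(-2.4444,0).

On y'=λy, z=hλ:
  k1=λy_n ⇒ h·k1=z·y_n;  k2=λ(1+9/11z)y_n ⇒ h·k2=z(1+9/11z)y_n
  y_{n+1}/y_n = 1 + 1/2z + 1/2z(1+9/11z) = 1 + z + 9/22z²
  so R(z) = 1 + z + 9/22z².

Boundary: |R(x)|=1, x<0.
x=-0.61: |R|=0.5422
R=1: x+9/22x²=0 ⇒ x=−22/9=-2.4444; min R=1−1/(4·9/22)=0.3889>−1
Confirm numerically:
  x=-2.223: |R|=0.79862 <1
  x=-1.206: |R|=0.38900 <1
  x=-1.040: |R|=0.40247 <1
  x=-2.934: |R|=1.58760 >1
  x=-2.821: |R|=1.43456 >1
  x=-2.789: |R|=1.39312 >1
Stable set (-2.4444, 0).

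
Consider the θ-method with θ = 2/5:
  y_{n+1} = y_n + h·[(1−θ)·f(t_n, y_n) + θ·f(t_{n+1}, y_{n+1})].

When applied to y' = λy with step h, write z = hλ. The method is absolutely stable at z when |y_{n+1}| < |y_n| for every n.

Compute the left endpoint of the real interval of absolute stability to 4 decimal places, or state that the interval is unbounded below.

z* = -10.0000.

With y'=λy (z=hλ):
  y_{n+1} = y_n + z·[3/5·y_n + 2/5·y_{n+1}] ⇒ (1 − 2/5z)y_{n+1} = (1 + 3/5z)y_n
  ⇒ R(z) = (1 + 3/5z)/(1 − 2/5z).

Need |R(x)|<1, x<0.
x=-0.34: |R|=0.7007
R=−1: 1+3/5x = −1+2/5x ⇒ -1/5x=2 ⇒ x=2/(-1/5)=-10.0000
Confirm numerically:
  x=-9.441: |R|=0.97659 <1
  x=-9.107: |R|=0.96153 <1
  x=-8.133: |R|=0.91221 <1
  x=-5.685: |R|=0.73641 <1
  x=-10.270: |R|=1.01057 >1
  x=-10.258: |R|=1.01011 >1
Interval (-10.0000, 0).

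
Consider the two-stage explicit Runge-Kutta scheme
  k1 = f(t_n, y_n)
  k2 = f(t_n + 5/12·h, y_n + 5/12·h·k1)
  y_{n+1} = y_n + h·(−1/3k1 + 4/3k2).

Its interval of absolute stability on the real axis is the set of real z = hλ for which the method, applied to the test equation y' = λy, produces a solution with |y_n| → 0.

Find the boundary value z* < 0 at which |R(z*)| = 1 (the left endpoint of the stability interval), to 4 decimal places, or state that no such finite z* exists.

left endpoint -1.8000.

Test eqn y'=λy, z=hλ:
  k1=λy_n ⇒ h·k1=z·y_n;  k2=λ(1+5/12z)y_n ⇒ h·k2=z(1+5/12z)y_n
  y_{n+1}/y_n = 1 − 1/3z + 4/3z(1+5/12z) = 1 + z + 5/9z²
  Hence R(z) = 1 + z + 5/9z².

Find x<0 with |R(x)|<1.
x=-1.67: |R|=0.8794
R=1: x+5/9x²=0 ⇒ x=−9/5=-1.8000; min R=1−1/(4·5/9)=0.5500>−1
Confirm numerically:
  x=-1.279: |R|=0.62980 <1
  x=-1.219: |R|=0.60653 <1
  x=-1.007: |R|=0.55636 <1
  x=-2.359: |R|=1.73260 >1
  x=-2.293: |R|=1.62803 >1
  x=-2.107: |R|=1.35936 >1
So |R|<1 on (-1.8000, 0).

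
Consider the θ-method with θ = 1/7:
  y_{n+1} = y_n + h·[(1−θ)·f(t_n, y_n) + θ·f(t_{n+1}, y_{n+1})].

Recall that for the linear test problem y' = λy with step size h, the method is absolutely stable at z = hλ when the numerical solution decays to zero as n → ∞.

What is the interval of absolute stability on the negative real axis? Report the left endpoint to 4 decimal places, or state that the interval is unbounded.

On y'=λy, z=hλ:
  y_{n+1} = y_n + z·[6/7·y_n + 1/7·y_{n+1}] ⇒ (1 − 1/7z)y_{n+1} = (1 + 6/7z)y_n
  Hence R(z) = (1 + 6/7z)/(1 − 1/7z).

Need |R(x)|<1, x<0.
x=-1.06: |R|=0.0794
R=−1: 1+6/7x = −1+1/7x ⇒ -5/7x=2 ⇒ x=2/(-5/7)=-2.8000
Confirm numerically:
  x=-2.441: |R|=0.80987 <1
  x=-1.990: |R|=0.54950 <1
  x=-1.533: |R|=0.25759 <1
  x=-3.344: |R|=1.26295 >1
  x=-3.278: |R|=1.23254 >1
  x=-2.948: |R|=1.07439 >1
So |R|<1 on (-2.8000, 0).

z∈(-2.8000,0).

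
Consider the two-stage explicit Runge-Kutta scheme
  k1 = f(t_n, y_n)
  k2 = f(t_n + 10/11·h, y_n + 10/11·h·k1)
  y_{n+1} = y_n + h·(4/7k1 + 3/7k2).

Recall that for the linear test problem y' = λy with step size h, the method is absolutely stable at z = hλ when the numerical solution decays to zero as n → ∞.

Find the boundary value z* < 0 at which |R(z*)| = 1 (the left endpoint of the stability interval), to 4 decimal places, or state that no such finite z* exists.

On y'=λy, z=hλ:
  k1=λy_n ⇒ h·k1=z·y_n;  k2=λ(1+10/11z)y_n ⇒ h·k2=z(1+10/11z)y_n
  y_{n+1}/y_n = 1 + 4/7z + 3/7z(1+10/11z) = 1 + z + 30/77z²
  ⇒ R(z) = 1 + z + 30/77z².

Boundary: |R(x)|=1, x<0.
x=-0.45: |R|=0.6289
R=1: x+30/77x²=0 ⇒ x=−77/30=-2.5667; min R=1−1/(4·30/77)=0.3583>−1
Confirm numerically:
  x=-2.276: |R|=0.74225 <1
  x=-1.843: |R|=0.48037 <1
  x=-1.072: |R|=0.37573 <1
  x=-2.768: |R|=1.21713 >1
  x=-2.663: |R|=1.09995 >1
Interval (-2.5667, 0).

left endpoint -2.5667.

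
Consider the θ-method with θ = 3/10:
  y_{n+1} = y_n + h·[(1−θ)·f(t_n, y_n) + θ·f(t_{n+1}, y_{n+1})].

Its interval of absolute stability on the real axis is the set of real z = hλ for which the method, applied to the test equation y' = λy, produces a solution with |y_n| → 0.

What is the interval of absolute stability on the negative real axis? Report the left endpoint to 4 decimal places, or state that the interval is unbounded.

z∈(-5.0000,0).

On y'=λy, z=hλ:
  y_{n+1} = y_n + z·[7/10·y_n + 3/10·y_{n+1}] ⇒ (1 − 3/10z)y_{n+1} = (1 + 7/10z)y_n
  so R(z) = (1 + 7/10z)/(1 − 3/10z).

Need |R(x)|<1, x<0.
x=-0.93: |R|=0.2729
R=−1: 1+7/10x = −1+3/10x ⇒ -2/5x=2 ⇒ x=2/(-2/5)=-5.0000
Confirm numerically:
  x=-4.937: |R|=0.98984 <1
  x=-4.650: |R|=0.94154 <1
  x=-3.838: |R|=0.78395 <1
  x=-3.300: |R|=0.65829 <1
  x=-5.325: |R|=1.05005 >1
  x=-5.151: |R|=1.02373 >1
Interval (-5.0000, 0).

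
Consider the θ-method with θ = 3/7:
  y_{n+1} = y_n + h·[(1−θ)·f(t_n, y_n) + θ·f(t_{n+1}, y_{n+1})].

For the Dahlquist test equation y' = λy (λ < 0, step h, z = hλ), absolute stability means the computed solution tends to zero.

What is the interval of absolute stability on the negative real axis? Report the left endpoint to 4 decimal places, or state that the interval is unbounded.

Test eqn y'=λy, z=hλ:
  y_{n+1} = y_n + z·[4/7·y_n + 3/7·y_{n+1}] ⇒ (1 − 3/7z)y_{n+1} = (1 + 4/7z)y_n
  ⇒ R(z) = (1 + 4/7z)/(1 − 3/7z).

Solve |R(x)|<1 on ℝ⁻.
x=-0.86: |R|=0.3716
R=−1: 1+4/7x = −1+3/7x ⇒ -1/7x=2 ⇒ x=2/(-1/7)=-14.0000
Confirm numerically:
  x=-13.035: |R|=0.97907 <1
  x=-10.267: |R|=0.90125 <1
  x=-10.104: |R|=0.89558 <1
  x=-14.489: |R|=1.00969 >1
  x=-14.302: |R|=1.00605 >1
So |R|<1 on (-14.0000, 0).

(-14.0000, 0).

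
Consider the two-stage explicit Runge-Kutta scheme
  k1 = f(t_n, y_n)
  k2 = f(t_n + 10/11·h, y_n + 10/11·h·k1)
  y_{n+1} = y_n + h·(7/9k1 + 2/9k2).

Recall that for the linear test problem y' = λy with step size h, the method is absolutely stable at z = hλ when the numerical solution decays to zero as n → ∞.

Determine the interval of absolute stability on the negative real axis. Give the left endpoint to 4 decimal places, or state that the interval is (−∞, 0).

Test eqn y'=λy, z=hλ:
  k1=λy_n ⇒ h·k1=z·y_n;  k2=λ(1+10/11z)y_n ⇒ h·k2=z(1+10/11z)y_n
  y_{n+1}/y_n = 1 + 7/9z + 2/9z(1+10/11z) = 1 + z + 20/99z²
  R(z) = 1 + z + 20/99z².

Find x<0 with |R(x)|<1.
x=-1.06: |R|=0.1670
R=1: x+20/99x²=0 ⇒ x=−99/20=-4.9500; min R=1−1/(4·20/99)=-0.2375>−1
Confirm numerically:
  x=-4.553: |R|=0.63484 <1
  x=-3.603: |R|=0.01955 <1
  x=-2.560: |R|=0.23604 <1
  x=-5.339: |R|=1.41957 >1
  x=-5.111: |R|=1.16624 >1
  x=-4.982: |R|=1.03221 >1
So |R|<1 on (-4.9500, 0).

z∈(-4.9500,0).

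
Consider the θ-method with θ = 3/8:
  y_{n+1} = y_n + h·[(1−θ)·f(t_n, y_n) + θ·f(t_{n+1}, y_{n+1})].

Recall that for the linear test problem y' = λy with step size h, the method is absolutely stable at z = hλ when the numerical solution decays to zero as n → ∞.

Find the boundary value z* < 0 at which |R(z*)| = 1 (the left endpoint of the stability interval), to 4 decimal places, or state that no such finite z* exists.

Test eqn y'=λy, z=hλ:
  y_{n+1} = y_n + z·[5/8·y_n + 3/8·y_{n+1}] ⇒ (1 − 3/8z)y_{n+1} = (1 + 5/8z)y_n
  so R(z) = (1 + 5/8z)/(1 − 3/8z).

Find x<0 with |R(x)|<1.
x=-0.58: |R|=0.5236
R=−1: 1+5/8x = −1+3/8x ⇒ -1/4x=2 ⇒ x=2/(-1/4)=-8.0000
Confirm numerically:
  x=-7.372: |R|=0.95829 <1
  x=-6.764: |R|=0.91263 <1
  x=-5.691: |R|=0.81582 <1
  x=-8.394: |R|=1.02375 >1
  x=-8.331: |R|=1.02006 >1
  x=-8.105: |R|=1.00650 >1
Stable set (-8.0000, 0).

z* = -8.0000.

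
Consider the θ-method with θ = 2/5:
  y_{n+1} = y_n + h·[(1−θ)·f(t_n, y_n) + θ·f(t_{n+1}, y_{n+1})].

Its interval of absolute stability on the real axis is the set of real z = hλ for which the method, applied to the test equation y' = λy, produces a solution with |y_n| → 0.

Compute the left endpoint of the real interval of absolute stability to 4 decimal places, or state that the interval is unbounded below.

z* = -10.0000.

Test eqn y'=λy, z=hλ:
  y_{n+1} = y_n + z·[3/5·y_n + 2/5·y_{n+1}] ⇒ (1 − 2/5z)y_{n+1} = (1 + 3/5z)y_n
  Hence R(z) = (1 + 3/5z)/(1 − 2/5z).

Find x<0 with |R(x)|<1.
x=-1.28: |R|=0.1534
R=−1: 1+3/5x = −1+2/5x ⇒ -1/5x=2 ⇒ x=2/(-1/5)=-10.0000
Confirm numerically:
  x=-9.189: |R|=0.96531 <1
  x=-8.017: |R|=0.90572 <1
  x=-4.732: |R|=0.63579 <1
  x=-4.610: |R|=0.62096 <1
  x=-10.405: |R|=1.01569 >1
  x=-10.278: |R|=1.01088 >1
So |R|<1 on (-10.0000, 0).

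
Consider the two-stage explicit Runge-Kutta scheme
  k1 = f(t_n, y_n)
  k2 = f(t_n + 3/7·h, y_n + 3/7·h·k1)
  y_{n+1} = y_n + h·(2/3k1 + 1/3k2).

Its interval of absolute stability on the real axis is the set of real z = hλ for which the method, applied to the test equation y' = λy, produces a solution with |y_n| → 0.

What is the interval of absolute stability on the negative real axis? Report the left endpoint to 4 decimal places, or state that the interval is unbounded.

Set f=λy, z=hλ:
  k1=λy_n ⇒ h·k1=z·y_n;  k2=λ(1+3/7z)y_n ⇒ h·k2=z(1+3/7z)y_n
  y_{n+1}/y_n = 1 + 2/3z + 1/3z(1+3/7z) = 1 + z + 1/7z²
  ⇒ R(z) = 1 + z + 1/7z².

Find x<0 with |R(x)|<1.
x=-1.52: |R|=0.1899
R=1: x+1/7x²=0 ⇒ x=−7=-7.0000; min R=1−1/(4·1/7)=-0.7500>−1
Confirm numerically:
  x=-5.910: |R|=0.07973 <1
  x=-5.416: |R|=0.22556 <1
  x=-4.455: |R|=0.61971 <1
  x=-2.852: |R|=0.69001 <1
  x=-7.364: |R|=1.38293 >1
  x=-7.205: |R|=1.21100 >1
Stable set (-7.0000, 0).

(-7.0000, 0).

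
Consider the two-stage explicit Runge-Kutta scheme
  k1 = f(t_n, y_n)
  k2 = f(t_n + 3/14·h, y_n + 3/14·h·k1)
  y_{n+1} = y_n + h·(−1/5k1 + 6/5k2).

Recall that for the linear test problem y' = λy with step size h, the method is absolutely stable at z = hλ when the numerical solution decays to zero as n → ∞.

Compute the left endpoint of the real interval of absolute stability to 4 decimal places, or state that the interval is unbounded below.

Test eqn y'=λy, z=hλ:
  k1=λy_n ⇒ h·k1=z·y_n;  k2=λ(1+3/14z)y_n ⇒ h·k2=z(1+3/14z)y_n
  y_{n+1}/y_n = 1 − 1/5z + 6/5z(1+3/14z) = 1 + z + 9/35z²
  Hence R(z) = 1 + z + 9/35z².

Solve |R(x)|<1 on ℝ⁻.
x=-1.68: |R|=0.0458
R=1: x+9/35x²=0 ⇒ x=−35/9=-3.8889; min R=1−1/(4·9/35)=0.0278>−1
Confirm numerically:
  x=-3.264: |R|=0.47552 <1
  x=-2.694: |R|=0.17225 <1
  x=-2.279: |R|=0.05656 <1
  x=-1.938: |R|=0.02779 <1
  x=-4.252: |R|=1.39702 >1
  x=-4.213: |R|=1.35112 >1
  x=-4.136: |R|=1.26281 >1
So |R|<1 on (-3.8889, 0).

left endpoint -3.8889.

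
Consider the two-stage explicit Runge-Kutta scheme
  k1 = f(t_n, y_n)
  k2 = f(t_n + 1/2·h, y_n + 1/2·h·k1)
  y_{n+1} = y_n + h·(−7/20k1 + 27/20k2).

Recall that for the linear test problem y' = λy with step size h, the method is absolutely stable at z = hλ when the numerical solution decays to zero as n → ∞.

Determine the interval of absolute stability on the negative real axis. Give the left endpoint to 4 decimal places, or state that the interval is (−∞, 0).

Test eqn y'=λy, z=hλ:
  k1=λy_n ⇒ h·k1=z·y_n;  k2=λ(1+1/2z)y_n ⇒ h·k2=z(1+1/2z)y_n
  y_{n+1}/y_n = 1 − 7/20z + 27/20z(1+1/2z) = 1 + z + 27/40z²
  Hence R(z) = 1 + z + 27/40z².

Boundary: |R(x)|=1, x<0.
x=-1.69: |R|=1.2379
R=1: x+27/40x²=0 ⇒ x=−40/27=-1.4815; min R=1−1/(4·27/40)=0.6296>−1
Confirm numerically:
  x=-1.332: |R|=0.86560 <1
  x=-0.958: |R|=0.66149 <1
  x=-0.843: |R|=0.63669 <1
  x=-0.783: |R|=0.63084 <1
  x=-1.627: |R|=1.15981 >1
  x=-1.578: |R|=1.10281 >1
Stable set (-1.4815, 0).

z∈(-1.4815,0).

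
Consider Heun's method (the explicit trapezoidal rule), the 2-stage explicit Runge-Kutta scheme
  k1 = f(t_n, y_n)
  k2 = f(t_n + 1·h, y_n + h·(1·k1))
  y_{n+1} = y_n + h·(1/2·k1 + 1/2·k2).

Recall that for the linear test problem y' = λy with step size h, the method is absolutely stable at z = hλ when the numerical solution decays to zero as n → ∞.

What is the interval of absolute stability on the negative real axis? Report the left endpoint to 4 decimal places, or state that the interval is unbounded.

(-2.0000, 0).

With y'=λy (z=hλ):
  order 2, 2-stage ⇒ R(z)=1+z+z^2/2
  (e.g. R(-0.38)=0.69220, |R|=0.69220)

Boundary: |R(x)|=1, x<0.
x=-0.38: |R|=0.6922
|R(-1.37)|=0.5685 |R(-0.9)|=0.5050 |R(-0.79)|=0.5221
Bisect:
  x_lo=-2.4782 |R|=1.5926  x_hi=-0.2867 |R|=0.7544
  mid=-1.38246 |R|=0.57314 →hi
  mid=-1.93035 |R|=0.93277 →hi
  mid=-2.20429 |R|=1.22516 →lo
  mid=-2.06732 |R|=1.06958 →lo
  mid=-1.99883 |R|=0.99883 →hi
  mid=-2.03307 |R|=1.03362 →lo
  mid=-2.01595 |R|=1.01608 →lo
  mid=-2.00739 |R|=1.00742 →lo
  ...
  [-2.00004,-1.99990] ⇒ x*=-2.0000
Stable set (-2.0000, 0).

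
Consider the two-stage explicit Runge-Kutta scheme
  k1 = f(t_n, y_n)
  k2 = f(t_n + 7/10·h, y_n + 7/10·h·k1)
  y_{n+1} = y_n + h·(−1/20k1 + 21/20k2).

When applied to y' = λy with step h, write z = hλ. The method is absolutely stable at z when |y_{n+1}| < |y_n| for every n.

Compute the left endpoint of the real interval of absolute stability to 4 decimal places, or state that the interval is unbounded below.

left endpoint -1.3605.

Test eqn y'=λy, z=hλ:
  k1=λy_n ⇒ h·k1=z·y_n;  k2=λ(1+7/10z)y_n ⇒ h·k2=z(1+7/10z)y_n
  y_{n+1}/y_n = 1 − 1/20z + 21/20z(1+7/10z) = 1 + z + 147/200z²
  Hence R(z) = 1 + z + 147/200z².

Find x<0 with |R(x)|<1.
x=-0.38: |R|=0.7261
R=1: x+147/200x²=0 ⇒ x=−200/147=-1.3605; min R=1−1/(4·147/200)=0.6599>−1
Confirm numerically:
  x=-1.158: |R|=0.82761 <1
  x=-0.870: |R|=0.68632 <1
  x=-0.701: |R|=0.66018 <1
  x=-1.861: |R|=1.68454 >1
  x=-1.541: |R|=1.20439 >1
  x=-1.522: |R|=1.18062 >1
Stable set (-1.3605, 0).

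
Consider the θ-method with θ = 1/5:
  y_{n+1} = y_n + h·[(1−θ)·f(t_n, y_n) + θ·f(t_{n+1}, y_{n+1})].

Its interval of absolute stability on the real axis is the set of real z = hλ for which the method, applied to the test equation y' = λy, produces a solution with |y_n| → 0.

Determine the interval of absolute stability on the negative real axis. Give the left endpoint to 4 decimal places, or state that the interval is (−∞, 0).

z∈(-3.3333,0).

With y'=λy (z=hλ):
  y_{n+1} = y_n + z·[4/5·y_n + 1/5·y_{n+1}] ⇒ (1 − 1/5z)y_{n+1} = (1 + 4/5z)y_n
  R(z) = (1 + 4/5z)/(1 − 1/5z).

Solve |R(x)|<1 on ℝ⁻.
x=-0.91: |R|=0.2301
R=−1: 1+4/5x = −1+1/5x ⇒ -3/5x=2 ⇒ x=2/(-3/5)=-3.3333
Confirm numerically:
  x=-2.604: |R|=0.71226 <1
  x=-2.314: |R|=0.58190 <1
  x=-1.996: |R|=0.42653 <1
  x=-3.702: |R|=1.12710 >1
  x=-3.508: |R|=1.06159 >1
So |R|<1 on (-3.3333, 0).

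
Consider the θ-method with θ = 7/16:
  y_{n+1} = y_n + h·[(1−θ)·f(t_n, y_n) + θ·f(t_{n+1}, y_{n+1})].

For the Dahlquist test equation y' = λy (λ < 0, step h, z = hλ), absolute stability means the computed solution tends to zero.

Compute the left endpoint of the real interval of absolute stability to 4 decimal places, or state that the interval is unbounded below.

left endpoint -16.0000.

With y'=λy (z=hλ):
  y_{n+1} = y_n + z·[9/16·y_n + 7/16·y_{n+1}] ⇒ (1 − 7/16z)y_{n+1} = (1 + 9/16z)y_n
  so R(z) = (1 + 9/16z)/(1 − 7/16z).

Need |R(x)|<1, x<0.
x=-1.49: |R|=0.0980
R=−1: 1+9/16x = −1+7/16x ⇒ -1/8x=2 ⇒ x=2/(-1/8)=-16.0000
Confirm numerically:
  x=-15.695: |R|=0.99515 <1
  x=-9.864: |R|=0.85571 <1
  x=-7.831: |R|=0.76929 <1
  x=-16.266: |R|=1.00410 >1
  x=-16.168: |R|=1.00260 >1
  x=-16.107: |R|=1.00166 >1
Stable set (-16.0000, 0).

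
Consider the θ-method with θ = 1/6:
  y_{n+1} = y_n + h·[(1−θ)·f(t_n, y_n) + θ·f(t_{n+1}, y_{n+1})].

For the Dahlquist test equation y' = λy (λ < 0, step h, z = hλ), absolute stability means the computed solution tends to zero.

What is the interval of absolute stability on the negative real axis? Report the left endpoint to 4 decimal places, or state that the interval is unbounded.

z∈(-3.0000,0).

On y'=λy, z=hλ:
  y_{n+1} = y_n + z·[5/6·y_n + 1/6·y_{n+1}] ⇒ (1 − 1/6z)y_{n+1} = (1 + 5/6z)y_n
  Hence R(z) = (1 + 5/6z)/(1 − 1/6z).

Need |R(x)|<1, x<0.
x=-1.51: |R|=0.2064
R=−1: 1+5/6x = −1+1/6x ⇒ -2/3x=2 ⇒ x=2/(-2/3)=-3.0000
Confirm numerically:
  x=-2.672: |R|=0.84871 <1
  x=-1.472: |R|=0.18201 <1
  x=-1.223: |R|=0.01592 <1
  x=-3.122: |R|=1.05350 >1
  x=-3.107: |R|=1.04700 >1
So |R|<1 on (-3.0000, 0).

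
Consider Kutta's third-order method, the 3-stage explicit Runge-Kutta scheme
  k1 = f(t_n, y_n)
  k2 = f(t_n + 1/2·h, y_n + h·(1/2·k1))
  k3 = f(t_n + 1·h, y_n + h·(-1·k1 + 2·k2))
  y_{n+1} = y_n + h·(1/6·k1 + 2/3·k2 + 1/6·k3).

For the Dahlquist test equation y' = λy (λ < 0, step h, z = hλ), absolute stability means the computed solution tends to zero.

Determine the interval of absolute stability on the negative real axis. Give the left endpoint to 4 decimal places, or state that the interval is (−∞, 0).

(-2.5127, 0).

Test eqn y'=λy, z=hλ:
  order 3, 3-stage ⇒ R(z)=1+z+z^2/2+z^3/6
  (e.g. R(-1.27)=0.19505, |R|=0.19505)

Solve |R(x)|<1 on ℝ⁻.
x=-1.27: |R|=0.1951
|R(-2.06)|=0.3952 |R(-1.18)|=0.2424 |R(-0.71)|=0.4824
Bisect:
  x_lo=-3.2484 |R|=2.6853  x_hi=-0.0861 |R|=0.9175
  mid=-1.66728 |R|=0.04982 →hi
  mid=-2.45785 |R|=0.91199 →hi
  mid=-2.85313 |R|=1.65387 →lo
  mid=-2.65549 |R|=1.25060 →lo
  mid=-2.55667 |R|=1.07369 →lo
  mid=-2.50726 |R|=0.99100 →hi
  mid=-2.53196 |R|=1.03188 →lo
  mid=-2.51961 |R|=1.01132 →lo
  mid=-2.51343 |R|=1.00113 →lo
  mid=-2.51035 |R|=0.99606 →hi
  ...
  [-2.51285,-2.51266] ⇒ x*=-2.5127
Stable set (-2.5127, 0).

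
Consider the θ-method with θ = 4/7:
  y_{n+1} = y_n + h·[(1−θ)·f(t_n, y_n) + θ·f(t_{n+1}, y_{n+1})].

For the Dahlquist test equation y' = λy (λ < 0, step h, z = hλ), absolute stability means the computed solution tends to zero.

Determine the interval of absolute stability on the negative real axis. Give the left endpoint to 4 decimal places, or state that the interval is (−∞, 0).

With y'=λy (z=hλ):
  y_{n+1} = y_n + z·[3/7·y_n + 4/7·y_{n+1}] ⇒ (1 − 4/7z)y_{n+1} = (1 + 3/7z)y_n
  Hence R(z) = (1 + 3/7z)/(1 − 4/7z).

Solve |R(x)|<1 on ℝ⁻.
x=-0.76: |R|=0.4701
x=-2: |R|=0.0667
x=-10: |R|=0.4894
x=-100: |R|=0.7199
θ=4/7≥1/2 ⇒ |1+3/7x|<|1−4/7x| ∀x<0 ⇒ interval (−∞,0).

unbounded; (−∞, 0).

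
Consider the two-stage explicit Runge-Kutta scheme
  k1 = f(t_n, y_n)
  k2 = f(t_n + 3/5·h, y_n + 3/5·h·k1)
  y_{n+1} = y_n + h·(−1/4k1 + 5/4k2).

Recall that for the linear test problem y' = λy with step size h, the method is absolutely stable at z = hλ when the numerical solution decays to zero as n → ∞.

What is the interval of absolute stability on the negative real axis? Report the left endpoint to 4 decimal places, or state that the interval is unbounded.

On y'=λy, z=hλ:
  k1=λy_n ⇒ h·k1=z·y_n;  k2=λ(1+3/5z)y_n ⇒ h·k2=z(1+3/5z)y_n
  y_{n+1}/y_n = 1 − 1/4z + 5/4z(1+3/5z) = 1 + z + 3/4z²
  Hence R(z) = 1 + z + 3/4z².

Find x<0 with |R(x)|<1.
x=-1.78: |R|=1.5963
R=1: x+3/4x²=0 ⇒ x=−4/3=-1.3333; min R=1−1/(4·3/4)=0.6667>−1
Confirm numerically:
  x=-1.144: |R|=0.83755 <1
  x=-0.834: |R|=0.68767 <1
  x=-0.711: |R|=0.66814 <1
  x=-1.927: |R|=1.85800 >1
  x=-1.595: |R|=1.31302 >1
  x=-1.492: |R|=1.17755 >1
Stable set (-1.3333, 0).

(-1.3333, 0).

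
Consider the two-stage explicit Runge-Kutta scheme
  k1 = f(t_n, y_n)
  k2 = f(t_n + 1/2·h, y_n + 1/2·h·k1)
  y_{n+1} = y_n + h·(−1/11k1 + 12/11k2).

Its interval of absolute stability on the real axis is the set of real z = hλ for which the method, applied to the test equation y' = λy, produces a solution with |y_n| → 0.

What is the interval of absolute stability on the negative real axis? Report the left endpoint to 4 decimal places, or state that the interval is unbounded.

On y'=λy, z=hλ:
  k1=λy_n ⇒ h·k1=z·y_n;  k2=λ(1+1/2z)y_n ⇒ h·k2=z(1+1/2z)y_n
  y_{n+1}/y_n = 1 − 1/11z + 12/11z(1+1/2z) = 1 + z + 6/11z²
  ⇒ R(z) = 1 + z + 6/11z².

Find x<0 with |R(x)|<1.
x=-0.42: |R|=0.6762
R=1: x+6/11x²=0 ⇒ x=−11/6=-1.8333; min R=1−1/(4·6/11)=0.5417>−1
Confirm numerically:
  x=-1.114: |R|=0.56291 <1
  x=-0.963: |R|=0.54284 <1
  x=-0.762: |R|=0.55471 <1
  x=-2.277: |R|=1.55103 >1
  x=-2.244: |R|=1.50266 >1
  x=-2.107: |R|=1.31452 >1
Stable set (-1.8333, 0).

z∈(-1.8333,0).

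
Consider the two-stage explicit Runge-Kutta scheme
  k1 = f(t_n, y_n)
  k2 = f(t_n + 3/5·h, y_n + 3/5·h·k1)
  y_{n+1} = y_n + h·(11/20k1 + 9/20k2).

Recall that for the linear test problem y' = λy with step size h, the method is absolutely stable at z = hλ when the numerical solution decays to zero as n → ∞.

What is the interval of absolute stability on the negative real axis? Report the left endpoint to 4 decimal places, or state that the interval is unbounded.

(-3.7037, 0).

Test eqn y'=λy, z=hλ:
  k1=λy_n ⇒ h·k1=z·y_n;  k2=λ(1+3/5z)y_n ⇒ h·k2=z(1+3/5z)y_n
  y_{n+1}/y_n = 1 + 11/20z + 9/20z(1+3/5z) = 1 + z + 27/100z²
  Hence R(z) = 1 + z + 27/100z².

Find x<0 with |R(x)|<1.
x=-1.75: |R|=0.0769
R=1: x+27/100x²=0 ⇒ x=−100/27=-3.7037; min R=1−1/(4·27/100)=0.0741>−1
Confirm numerically:
  x=-3.670: |R|=0.96660 <1
  x=-3.621: |R|=0.91914 <1
  x=-1.813: |R|=0.07448 <1
  x=-4.285: |R|=1.67253 >1
  x=-4.025: |R|=1.34917 >1
  x=-4.000: |R|=1.32000 >1
Stable set (-3.7037, 0).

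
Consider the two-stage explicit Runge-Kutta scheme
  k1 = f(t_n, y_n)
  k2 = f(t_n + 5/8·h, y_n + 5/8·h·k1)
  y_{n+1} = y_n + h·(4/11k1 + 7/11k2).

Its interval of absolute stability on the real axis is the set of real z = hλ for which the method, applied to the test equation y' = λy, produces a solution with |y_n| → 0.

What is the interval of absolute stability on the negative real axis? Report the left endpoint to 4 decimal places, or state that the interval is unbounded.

z∈(-2.5143,0).

Test eqn y'=λy, z=hλ:
  k1=λy_n ⇒ h·k1=z·y_n;  k2=λ(1+5/8z)y_n ⇒ h·k2=z(1+5/8z)y_n
  y_{n+1}/y_n = 1 + 4/11z + 7/11z(1+5/8z) = 1 + z + 35/88z²
  Hence R(z) = 1 + z + 35/88z².

Need |R(x)|<1, x<0.
x=-0.67: |R|=0.5085
R=1: x+35/88x²=0 ⇒ x=−88/35=-2.5143; min R=1−1/(4·35/88)=0.3714>−1
Confirm numerically:
  x=-2.145: |R|=0.68495 <1
  x=-2.022: |R|=0.60410 <1
  x=-1.632: |R|=0.42732 <1
  x=-1.148: |R|=0.37617 <1
  x=-2.906: |R|=1.45274 >1
  x=-2.901: |R|=1.44619 >1
  x=-2.802: |R|=1.32064 >1
So |R|<1 on (-2.5143, 0).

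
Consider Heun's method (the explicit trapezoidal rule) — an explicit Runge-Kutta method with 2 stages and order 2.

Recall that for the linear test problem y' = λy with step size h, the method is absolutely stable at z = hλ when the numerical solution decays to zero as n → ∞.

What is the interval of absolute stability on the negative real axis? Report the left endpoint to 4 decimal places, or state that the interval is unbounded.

z∈(-2.0000,0).

Test eqn y'=λy, z=hλ:
  order 2, 2-stage ⇒ R(z)=1+z+z^2/2
  (e.g. R(-1.28)=0.53920, |R|=0.53920)

Need |R(x)|<1, x<0.
x=-1.28: |R|=0.5392
|R(-1.43)|=0.5924 |R(-0.71)|=0.5421 |R(-0.64)|=0.5648
Bisect:
  x_lo=-2.5428 |R|=1.6902  x_hi=-0.2812 |R|=0.7583
  mid=-1.41203 |R|=0.58488 →hi
  mid=-1.97743 |R|=0.97769 →hi
  mid=-2.26014 |R|=1.29397 →lo
  mid=-2.11879 |R|=1.12584 →lo
  mid=-2.04811 |R|=1.04927 →lo
  mid=-2.01277 |R|=1.01285 →lo
  mid=-1.99510 |R|=0.99511 →hi
  mid=-2.00394 |R|=1.00395 →lo
  mid=-1.99952 |R|=0.99952 →hi
  ...
  [-2.00007,-1.99993] ⇒ x*=-2.0000
So |R|<1 on (-2.0000, 0).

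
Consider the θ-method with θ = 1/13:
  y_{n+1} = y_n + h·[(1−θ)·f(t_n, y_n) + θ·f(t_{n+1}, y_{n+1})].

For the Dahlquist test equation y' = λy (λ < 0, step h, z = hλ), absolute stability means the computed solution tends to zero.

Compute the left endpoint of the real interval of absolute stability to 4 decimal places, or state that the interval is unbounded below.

With y'=λy (z=hλ):
  y_{n+1} = y_n + z·[12/13·y_n + 1/13·y_{n+1}] ⇒ (1 − 1/13z)y_{n+1} = (1 + 12/13z)y_n
  R(z) = (1 + 12/13z)/(1 − 1/13z).

Boundary: |R(x)|=1, x<0.
x=-0.72: |R|=0.3178
R=−1: 1+12/13x = −1+1/13x ⇒ -11/13x=2 ⇒ x=2/(-11/13)=-2.3636
Confirm numerically:
  x=-2.163: |R|=0.85445 <1
  x=-2.032: |R|=0.75732 <1
  x=-1.570: |R|=0.40082 <1
  x=-1.099: |R|=0.01333 <1
  x=-2.950: |R|=1.40439 >1
  x=-2.910: |R|=1.37775 >1
  x=-2.594: |R|=1.16250 >1
So |R|<1 on (-2.3636, 0).

left endpoint -2.3636.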